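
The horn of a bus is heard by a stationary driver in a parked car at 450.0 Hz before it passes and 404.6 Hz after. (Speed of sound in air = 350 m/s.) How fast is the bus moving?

f₁/f₂ = (v + v_s)/(v − v_s), so v_s = v · (f₁ − f₂)/(f₁ + f₂).
v_s = 350 × (450.0 − 404.6)/(450.0 + 404.6) = 350 × 45.4/854.6 ≈ 18.6 m/s.

18.6 m/s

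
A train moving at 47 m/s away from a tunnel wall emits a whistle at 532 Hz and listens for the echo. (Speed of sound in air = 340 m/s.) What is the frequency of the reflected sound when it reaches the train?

The tunnel wall receives the sound from a moving source: f₁ = f₀ · v/(v + v_e) = 532 × 340/387 ≈ 467 Hz.
On the return leg the train is a moving observer: f₂ = f₁ · (v − v_e)/v = 467 × 293/340 ≈ 403 Hz.
Equivalently f₂ = f₀ · (v − v_e)/(v + v_e).

403 Hz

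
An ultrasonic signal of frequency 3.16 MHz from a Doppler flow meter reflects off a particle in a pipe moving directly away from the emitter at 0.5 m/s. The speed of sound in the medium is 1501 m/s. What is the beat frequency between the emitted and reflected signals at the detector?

The particle in a pipe first receives the wave as a moving observer: f₁ = f₀ · (v − u)/v = 3.16 × (1501 − 0.5)/1501 ≈ 3.15895 MHz.
The reflection then acts as a moving source: f₂ = f₁ · v/(v + u) ≈ 3.15790 MHz.
Beat frequency (with f₀ = 3160000 Hz): |f₂ − f₀| = 2u·f₀/(v + u) = 2 × 0.5 × 3160000/1501.5 ≈ 2105 Hz.

2105 Hz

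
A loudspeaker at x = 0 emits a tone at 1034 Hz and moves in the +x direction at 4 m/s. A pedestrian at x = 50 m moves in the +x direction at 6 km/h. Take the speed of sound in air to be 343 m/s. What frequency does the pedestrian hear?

6 km/h = 1.667 m/s.
The observer lies on the +x side, so the source is heading toward the observer and the observer is heading away from the source.
With source approaching and observer receding, f' = f · (v − v_o)/(v − v_s).
f' = 1034 × (343 − 1.667)/(343 − 4) = 1034 × 341.33/339 ≈ 1041 Hz.

1041 Hz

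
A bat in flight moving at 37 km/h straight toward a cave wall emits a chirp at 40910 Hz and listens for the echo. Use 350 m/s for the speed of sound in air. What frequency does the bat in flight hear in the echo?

43385 Hz

37 km/h = 10.28 m/s.
The cave wall receives the sound from a moving source: f₁ = f₀ · v/(v − v_e) = 40910 × 350/339.72 ≈ 42148 Hz.
On the return leg the bat in flight is a moving observer: f₂ = f₁ · (v + v_e)/v = 42148 × 360.28/350 ≈ 43385 Hz.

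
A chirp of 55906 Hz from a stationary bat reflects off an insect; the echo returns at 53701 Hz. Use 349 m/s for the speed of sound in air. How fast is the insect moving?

Double Doppler shift off a moving reflector: f₂ = f₀ · (v + u)/(v − u) (u > 0 toward emitter).
Rearranging, u = v · (f₂ − f₀)/(f₂ + f₀) = 349 × -2205/109607 ≈ -7.0 m/s.
So the insect is moving at 7.0 m/s away from the emitter.

7.0 m/s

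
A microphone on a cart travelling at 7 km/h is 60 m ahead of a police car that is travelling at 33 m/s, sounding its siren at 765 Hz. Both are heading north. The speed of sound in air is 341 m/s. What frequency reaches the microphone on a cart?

842 Hz

7 km/h = 1.944 m/s.
The microphone on a cart is ahead, so the police car is moving toward it while the microphone on a cart is moving away from the police car.
Both move, so f' = f · (v − v_o)/(v − v_s).
f' = 765 × (341 − 1.944)/(341 − 33) = 765 × 339.06/308 ≈ 842 Hz.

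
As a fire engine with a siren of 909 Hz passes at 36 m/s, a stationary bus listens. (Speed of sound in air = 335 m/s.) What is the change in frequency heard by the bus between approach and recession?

198 Hz

Approaching: f₁ = f · v/(v − v_s) = 909 × 335/299 ≈ 1018 Hz.
Receding: f₂ = f · v/(v + v_s) = 909 × 335/371 ≈ 821 Hz.
Drop: f₁ − f₂ = 2f·v·v_s/(v² − v_s²) = 2 × 909 × 335 × 36/(335² − 36²) ≈ 198 Hz.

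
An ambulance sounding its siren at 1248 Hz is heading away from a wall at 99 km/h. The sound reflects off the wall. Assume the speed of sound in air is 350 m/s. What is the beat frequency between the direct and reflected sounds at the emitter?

182 Hz

99 km/h = 27.5 m/s.
The wall receives the sound from a moving source: f₁ = f₀ · v/(v + v_e) = 1248 × 350/377.5 ≈ 1157.1 Hz.
On the return leg the ambulance is a moving observer: f₂ = f₁ · (v − v_e)/v = 1157.1 × 322.5/350 ≈ 1066.2 Hz.
Beat against the emitted tone: |f₂ − f₀| = 2v_e·f₀/(v + v_e) = 2 × 27.5 × 1248/377.5 ≈ 182 Hz.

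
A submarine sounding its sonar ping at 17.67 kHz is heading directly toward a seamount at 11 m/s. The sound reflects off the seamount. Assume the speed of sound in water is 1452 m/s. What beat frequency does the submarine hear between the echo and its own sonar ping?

270 Hz

The seamount receives the sound from a moving source: f₁ = f₀ · v/(v − v_e) = 17.67 × 1452/1441 ≈ 17.805 kHz.
On the return leg the submarine is a moving observer: f₂ = f₁ · (v + v_e)/v = 17.805 × 1463/1452 ≈ 17.940 kHz.
Equivalently f₂ = f₀ · (v + v_e)/(v − v_e).
Beat against the emitted tone (with f₀ = 17670 Hz): |f₂ − f₀| = 2v_e·f₀/(v − v_e) = 2 × 11 × 17670/1441 ≈ 270 Hz.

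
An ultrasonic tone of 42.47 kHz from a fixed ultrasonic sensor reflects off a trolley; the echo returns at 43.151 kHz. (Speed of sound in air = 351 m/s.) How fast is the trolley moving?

2.79 m/s

Double Doppler shift off a moving reflector: f₂ = f₀ · (v + u)/(v − u) (u > 0 toward emitter).
Rearranging, u = v · (f₂ − f₀)/(f₂ + f₀) = 351 × 0.681/85.621 ≈ 2.79 m/s.
So the trolley is moving at 2.79 m/s toward the emitter.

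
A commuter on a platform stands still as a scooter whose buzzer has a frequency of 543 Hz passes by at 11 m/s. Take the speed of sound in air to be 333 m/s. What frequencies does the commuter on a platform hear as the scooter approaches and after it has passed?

Approaching: f₁ = f · v/(v − v_s) = 543 × 333/322 ≈ 562 Hz.
Receding: f₂ = f · v/(v + v_s) = 543 × 333/344 ≈ 526 Hz.

562 Hz approaching; 526 Hz receding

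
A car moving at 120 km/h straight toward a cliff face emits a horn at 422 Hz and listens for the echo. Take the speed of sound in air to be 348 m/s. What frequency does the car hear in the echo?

511 Hz

120 km/h = 33.33 m/s.
The cliff face receives the sound from a moving source: f₁ = f₀ · v/(v − v_e) = 422 × 348/314.67 ≈ 467 Hz.
On the return leg the car is a moving observer: f₂ = f₁ · (v + v_e)/v = 467 × 381.33/348 ≈ 511 Hz.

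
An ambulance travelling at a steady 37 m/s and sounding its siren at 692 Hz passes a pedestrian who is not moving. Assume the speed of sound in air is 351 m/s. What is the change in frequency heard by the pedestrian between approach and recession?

148 Hz

Approaching: f₁ = f · v/(v − v_s) = 692 × 351/314 ≈ 774 Hz.
Receding: f₂ = f · v/(v + v_s) = 692 × 351/388 ≈ 626 Hz.
Drop: f₁ − f₂ = 2f·v·v_s/(v² − v_s²) = 2 × 692 × 351 × 37/(351² − 37²) ≈ 148 Hz.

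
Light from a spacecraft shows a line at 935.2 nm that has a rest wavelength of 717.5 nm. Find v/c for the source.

0.259c

λ'/λ₀ = 1.3034 > 1 (redshift), so the source is receding.
λ'/λ₀ = √((1 + β)/(1 − β)) for a receding source ⇒ β = (r² − 1)/(r² + 1) with r = λ'/λ₀.
β = (1.6989 − 1)/(1.6989 + 1) ≈ 0.259.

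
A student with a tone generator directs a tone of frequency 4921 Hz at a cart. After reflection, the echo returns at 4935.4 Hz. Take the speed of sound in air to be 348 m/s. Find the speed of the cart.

Double Doppler shift off a moving reflector: f₂ = f₀ · (v + u)/(v − u) (u > 0 toward emitter).
Rearranging, u = v · (f₂ − f₀)/(f₂ + f₀) = 348 × 14.4/9856.4 ≈ 0.51 m/s.
So the cart is moving at 0.51 m/s toward the emitter.

0.51 m/s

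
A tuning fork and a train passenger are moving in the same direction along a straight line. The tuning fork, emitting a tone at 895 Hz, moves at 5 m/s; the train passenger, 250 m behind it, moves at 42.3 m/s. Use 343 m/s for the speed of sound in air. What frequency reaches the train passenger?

The train passenger is behind, so the tuning fork is moving away from it while the train passenger is moving toward the tuning fork.
With source receding and observer approaching, f' = f · (v + v_o)/(v + v_s).
f' = 895 × (343 + 42.3)/(343 + 5) = 895 × 385.3/348 ≈ 991 Hz.

991 Hz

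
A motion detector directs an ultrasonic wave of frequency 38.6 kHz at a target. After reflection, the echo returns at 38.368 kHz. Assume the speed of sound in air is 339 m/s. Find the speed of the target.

1.02 m/s

Double Doppler shift off a moving reflector: f₂ = f₀ · (v + u)/(v − u) (u > 0 toward emitter).
Rearranging, u = v · (f₂ − f₀)/(f₂ + f₀) = 339 × -0.232/76.968 ≈ -1.02 m/s.
So the target is moving at 1.02 m/s away from the emitter.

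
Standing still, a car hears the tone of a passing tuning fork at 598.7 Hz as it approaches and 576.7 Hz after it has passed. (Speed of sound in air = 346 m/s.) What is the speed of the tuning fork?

6.5 m/s

f₁/f₂ = (v + v_s)/(v − v_s), so v_s = v · (f₁ − f₂)/(f₁ + f₂).
v_s = 346 × (598.7 − 576.7)/(598.7 + 576.7) = 346 × 22.0/1175.4 ≈ 6.5 m/s.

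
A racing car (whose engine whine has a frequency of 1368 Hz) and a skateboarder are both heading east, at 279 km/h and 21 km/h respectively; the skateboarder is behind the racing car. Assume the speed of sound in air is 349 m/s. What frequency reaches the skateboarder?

279 km/h = 77.5 m/s; 21 km/h = 5.833 m/s.
The skateboarder is behind, so the racing car is moving away from it while the skateboarder is moving toward the racing car.
Both move, so f' = f · (v + v_o)/(v + v_s).
f' = 1368 × (349 + 5.833)/(349 + 77.5) = 1368 × 354.83/426.5 ≈ 1138 Hz.

1138 Hz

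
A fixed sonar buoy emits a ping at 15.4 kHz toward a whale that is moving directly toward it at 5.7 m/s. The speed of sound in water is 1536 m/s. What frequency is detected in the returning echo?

The whale first receives the wave as a moving observer: f₁ = f₀ · (v + u)/v = 15.4 × (1536 + 5.7)/1536 ≈ 15.46 kHz.
On reflection it acts as a source moving toward the stationary detector: f₂ = f₁ · v/(v − u) = 15.46 × 1536/1530.3 ≈ 15.51 kHz.
Equivalently f₂ = f₀ · (v + u)/(v − u).

15.51 kHz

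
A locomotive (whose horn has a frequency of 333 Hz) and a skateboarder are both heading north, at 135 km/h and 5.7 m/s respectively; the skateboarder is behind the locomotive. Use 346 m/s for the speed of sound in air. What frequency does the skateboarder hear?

305 Hz

135 km/h = 37.5 m/s.
The skateboarder is behind, so the locomotive is moving away from it while the skateboarder is moving toward the locomotive.
Both move, so f' = f · (v + v_o)/(v + v_s).
f' = 333 × (346 + 5.7)/(346 + 37.5) = 333 × 351.7/383.5 ≈ 305 Hz.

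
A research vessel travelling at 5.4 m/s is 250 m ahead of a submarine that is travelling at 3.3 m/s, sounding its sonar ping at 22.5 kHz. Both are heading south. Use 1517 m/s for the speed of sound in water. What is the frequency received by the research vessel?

The research vessel is ahead, so the submarine is moving toward it while the research vessel is moving away from the submarine.
With source approaching and observer receding, f' = f · (v − v_o)/(v − v_s).
f' = 22.5 × (1517 − 5.4)/(1517 − 3.3) = 22.5 × 1511.6/1513.7 ≈ 22.5 kHz.

22.5 kHz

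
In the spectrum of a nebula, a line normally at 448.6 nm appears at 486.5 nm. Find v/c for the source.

0.081c

λ'/λ₀ = 1.0845 > 1 (redshift), so the source is receding.
λ'/λ₀ = √((1 + β)/(1 − β)) for a receding source ⇒ β = (r² − 1)/(r² + 1) with r = λ'/λ₀.
β = (1.1761 − 1)/(1.1761 + 1) ≈ 0.081.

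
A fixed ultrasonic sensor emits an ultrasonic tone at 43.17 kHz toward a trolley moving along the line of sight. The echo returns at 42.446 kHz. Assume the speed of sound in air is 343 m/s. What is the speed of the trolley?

2.90 m/s

Double Doppler shift off a moving reflector: f₂ = f₀ · (v + u)/(v − u) (u > 0 toward emitter).
Rearranging, u = v · (f₂ − f₀)/(f₂ + f₀) = 343 × -0.724/85.616 ≈ -2.90 m/s.
So the trolley is moving at 2.90 m/s away from the emitter.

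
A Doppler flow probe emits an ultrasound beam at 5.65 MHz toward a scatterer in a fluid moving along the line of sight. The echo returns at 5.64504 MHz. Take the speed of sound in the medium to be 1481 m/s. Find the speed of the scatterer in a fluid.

0.65 m/s

Double Doppler shift off a moving reflector: f₂ = f₀ · (v + u)/(v − u) (u > 0 toward emitter).
Rearranging, u = v · (f₂ − f₀)/(f₂ + f₀) = 1481 × -0.00496/11.29504 ≈ -0.65 m/s.
So the scatterer in a fluid is moving at 0.65 m/s away from the emitter.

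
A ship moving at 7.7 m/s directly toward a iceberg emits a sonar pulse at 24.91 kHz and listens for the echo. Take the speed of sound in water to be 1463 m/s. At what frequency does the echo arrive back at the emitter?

The iceberg receives the sound from a moving source: f₁ = f₀ · v/(v − v_e) = 24.91 × 1463/1455.3 ≈ 25.0 kHz.
On the return leg the ship is a moving observer: f₂ = f₁ · (v + v_e)/v = 25.0 × 1470.7/1463 ≈ 25.2 kHz.
Equivalently f₂ = f₀ · (v + v_e)/(v − v_e).

25.2 kHz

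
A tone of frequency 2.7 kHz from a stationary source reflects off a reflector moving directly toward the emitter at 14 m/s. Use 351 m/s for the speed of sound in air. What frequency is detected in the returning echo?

2.92 kHz

At the reflector (a moving observer), f₁ = f₀ · (v + u)/v = 2.7 × 365/351 ≈ 2.81 kHz.
The reflection then acts as a moving source: f₂ = f₁ · v/(v − u) ≈ 2.92 kHz.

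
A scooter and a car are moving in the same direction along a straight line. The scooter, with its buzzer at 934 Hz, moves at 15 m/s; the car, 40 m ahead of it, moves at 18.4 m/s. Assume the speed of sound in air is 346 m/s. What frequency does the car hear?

924 Hz

The car is ahead, so the scooter is moving toward it while the car is moving away from the scooter.
General Doppler shift: f' = f · (v − v_o)/(v − v_s).
f' = 934 × (346 − 18.4)/(346 − 15) = 934 × 327.6/331 ≈ 924 Hz.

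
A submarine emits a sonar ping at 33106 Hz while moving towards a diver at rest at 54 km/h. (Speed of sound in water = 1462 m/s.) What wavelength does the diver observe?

54 km/h = 15 m/s.
Moving source, stationary observer: f' = f · v/(v − v_s) since the source is approaching.
f' = 33106 × 1462/(1462 − 15) ≈ 33449 Hz.
λ' = v/f' = 1462/33449.2 ≈ 4.4 cm.

4.4 cm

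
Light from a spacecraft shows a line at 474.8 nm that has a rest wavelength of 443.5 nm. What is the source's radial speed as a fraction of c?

0.068c

λ'/λ₀ = 1.0706 > 1 (redshift), so the source is receding.
λ'/λ₀ = √((1 + β)/(1 − β)) for a receding source ⇒ β = (r² − 1)/(r² + 1) with r = λ'/λ₀.
β = (1.1461 − 1)/(1.1461 + 1) ≈ 0.068.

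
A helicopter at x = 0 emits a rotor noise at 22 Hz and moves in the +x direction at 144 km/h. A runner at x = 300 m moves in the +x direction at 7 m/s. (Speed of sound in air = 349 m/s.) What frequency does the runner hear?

144 km/h = 40 m/s.
The observer lies on the +x side, so the source is heading toward the observer and the observer is heading away from the source.
General Doppler shift: f' = f · (v − v_o)/(v − v_s).
f' = 22 × (349 − 7)/(349 − 40) = 22 × 342/309 ≈ 24.3 Hz.

24.3 Hz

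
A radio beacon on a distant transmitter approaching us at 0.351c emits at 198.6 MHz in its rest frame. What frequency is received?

286.5 MHz

Relativistic Doppler for frequency: f' = f₀ · √((1 + β)/(1 − β)).
f' = 198.6 × √(1.3510/0.6490) = 198.6 × 1.44280 ≈ 286.5 MHz.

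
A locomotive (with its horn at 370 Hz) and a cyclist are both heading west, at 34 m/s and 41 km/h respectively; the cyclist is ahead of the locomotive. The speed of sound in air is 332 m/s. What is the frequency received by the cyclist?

41 km/h = 11.39 m/s.
The cyclist is ahead, so the locomotive is moving toward it while the cyclist is moving away from the locomotive.
With source approaching and observer receding, f' = f · (v − v_o)/(v − v_s).
f' = 370 × (332 − 11.39)/(332 − 34) = 370 × 320.61/298 ≈ 398 Hz.

398 Hz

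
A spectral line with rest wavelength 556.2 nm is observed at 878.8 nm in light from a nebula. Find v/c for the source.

λ'/λ₀ = 1.5800 > 1 (redshift), so the source is receding.
λ'/λ₀ = √((1 + β)/(1 − β)) for a receding source ⇒ β = (r² − 1)/(r² + 1) with r = λ'/λ₀.
β = (2.4964 − 1)/(2.4964 + 1) ≈ 0.428.

0.428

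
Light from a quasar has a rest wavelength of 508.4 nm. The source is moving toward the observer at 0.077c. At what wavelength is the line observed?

Relativistic Doppler for wavelength: λ' = λ₀ · √((1 − β)/(1 + β)).
λ' = 508.4 × √(0.9230/1.0770) = 508.4 × 0.92575 ≈ 470.7 nm.

470.7 nm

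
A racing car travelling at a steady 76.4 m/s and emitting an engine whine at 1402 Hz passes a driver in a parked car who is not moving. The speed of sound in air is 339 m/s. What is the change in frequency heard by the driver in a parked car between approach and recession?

666 Hz

Approaching: f₁ = f · v/(v − v_s) = 1402 × 339/262.6 ≈ 1810 Hz.
Receding: f₂ = f · v/(v + v_s) = 1402 × 339/415.4 ≈ 1144 Hz.
Drop: f₁ − f₂ = 2f·v·v_s/(v² − v_s²) = 2 × 1402 × 339 × 76.4/(339² − 76.4²) ≈ 666 Hz.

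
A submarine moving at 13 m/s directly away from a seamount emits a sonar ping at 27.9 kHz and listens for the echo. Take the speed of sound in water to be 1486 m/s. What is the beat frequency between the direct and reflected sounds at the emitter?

484 Hz

The seamount receives the sound from a moving source: f₁ = f₀ · v/(v + v_e) = 27.9 × 1486/1499 ≈ 27.658 kHz.
On the return leg the submarine is a moving observer: f₂ = f₁ · (v − v_e)/v = 27.658 × 1473/1486 ≈ 27.416 kHz.
Beat against the emitted tone (with f₀ = 27900 Hz): |f₂ − f₀| = 2v_e·f₀/(v + v_e) = 2 × 13 × 27900/1499 ≈ 484 Hz.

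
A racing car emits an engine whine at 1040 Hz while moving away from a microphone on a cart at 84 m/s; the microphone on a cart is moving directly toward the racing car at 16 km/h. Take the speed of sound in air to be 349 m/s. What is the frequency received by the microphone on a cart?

16 km/h = 4.444 m/s.
Both move, so f' = f · (v + v_o)/(v + v_s).
f' = 1040 × (349 + 4.444)/(349 + 84) = 1040 × 353.44/433 ≈ 849 Hz.

849 Hz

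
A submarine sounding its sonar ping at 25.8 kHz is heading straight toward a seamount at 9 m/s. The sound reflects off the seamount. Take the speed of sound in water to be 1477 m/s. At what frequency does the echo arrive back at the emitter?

The seamount receives the sound from a moving source: f₁ = f₀ · v/(v − v_e) = 25.8 × 1477/1468 ≈ 26.0 kHz.
On the return leg the submarine is a moving observer: f₂ = f₁ · (v + v_e)/v = 26.0 × 1486/1477 ≈ 26.1 kHz.

26.1 kHz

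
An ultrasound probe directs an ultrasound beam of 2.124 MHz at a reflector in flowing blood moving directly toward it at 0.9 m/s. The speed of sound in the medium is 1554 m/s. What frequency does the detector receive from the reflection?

At the reflector in flowing blood (a moving observer), f₁ = f₀ · (v + u)/v = 2.124 × 1554.9/1554 ≈ 2.125 MHz.
The reflection then acts as a moving source: f₂ = f₁ · v/(v − u) ≈ 2.126 MHz.

2.126 MHz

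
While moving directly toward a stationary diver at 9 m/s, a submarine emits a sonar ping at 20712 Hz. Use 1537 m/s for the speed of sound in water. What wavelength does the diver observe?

7.4 cm

Moving source, stationary observer: f' = f · v/(v − v_s) since the source is approaching.
f' = 20712 × 1537/(1537 − 9) ≈ 20834 Hz.
λ' = v/f' = 1537/20834 ≈ 7.4 cm.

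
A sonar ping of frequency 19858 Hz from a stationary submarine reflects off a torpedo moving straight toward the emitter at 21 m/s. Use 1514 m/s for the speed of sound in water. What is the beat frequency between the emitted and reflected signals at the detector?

559 Hz

The torpedo first receives the wave as a moving observer: f₁ = f₀ · (v + u)/v = 19858 × (1514 + 21)/1514 ≈ 20133 Hz.
On reflection it acts as a source moving toward the stationary detector: f₂ = f₁ · v/(v − u) = 20133 × 1514/1493 ≈ 20417 Hz.
Equivalently f₂ = f₀ · (v + u)/(v − u).
Beat frequency: |f₂ − f₀| = 2u·f₀/(v − u) = 2 × 21 × 19858/1493 ≈ 559 Hz.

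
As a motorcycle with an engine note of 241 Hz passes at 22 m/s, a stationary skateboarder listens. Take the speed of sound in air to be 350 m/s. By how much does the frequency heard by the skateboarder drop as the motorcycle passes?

30.4 Hz

Approaching: f₁ = f · v/(v − v_s) = 241 × 350/328 ≈ 257.2 Hz.
Receding: f₂ = f · v/(v + v_s) = 241 × 350/372 ≈ 226.7 Hz.
Drop: f₁ − f₂ = 2f·v·v_s/(v² − v_s²) = 2 × 241 × 350 × 22/(350² − 22²) ≈ 30.4 Hz.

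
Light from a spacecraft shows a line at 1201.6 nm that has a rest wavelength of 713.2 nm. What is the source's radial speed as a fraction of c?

0.479

λ'/λ₀ = 1.6848 > 1 (redshift), so the source is receding.
λ'/λ₀ = √((1 + β)/(1 − β)) for a receding source ⇒ β = (r² − 1)/(r² + 1) with r = λ'/λ₀.
β = (2.8386 − 1)/(2.8386 + 1) ≈ 0.479.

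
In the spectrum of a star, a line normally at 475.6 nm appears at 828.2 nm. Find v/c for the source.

0.504

λ'/λ₀ = 1.7414 > 1 (redshift), so the source is receding.
λ'/λ₀ = √((1 + β)/(1 − β)) for a receding source ⇒ β = (r² − 1)/(r² + 1) with r = λ'/λ₀.
β = (3.0324 − 1)/(3.0324 + 1) ≈ 0.504.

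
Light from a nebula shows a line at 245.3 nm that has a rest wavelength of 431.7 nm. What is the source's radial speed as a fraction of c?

λ'/λ₀ = 0.5682 < 1 (blueshift), so the source is approaching.
λ'/λ₀ = √((1 − β)/(1 + β)) for an approaching source ⇒ β = (1 − r²)/(1 + r²) with r = λ'/λ₀.
β = (1 − 0.3229)/(1 + 0.3229) ≈ 0.512.

0.512c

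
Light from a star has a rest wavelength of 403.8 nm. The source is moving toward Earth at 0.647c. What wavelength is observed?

186.9 nm

Relativistic Doppler for wavelength: λ' = λ₀ · √((1 − β)/(1 + β)).
λ' = 403.8 × √(0.3530/1.6470) = 403.8 × 0.46296 ≈ 186.9 nm.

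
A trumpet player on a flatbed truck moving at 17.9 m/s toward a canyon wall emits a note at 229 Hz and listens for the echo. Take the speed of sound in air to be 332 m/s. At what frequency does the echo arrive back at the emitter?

The canyon wall receives the sound from a moving source: f₁ = f₀ · v/(v − v_e) = 229 × 332/314.1 ≈ 242 Hz.
On the return leg the trumpet player on a flatbed truck is a moving observer: f₂ = f₁ · (v + v_e)/v = 242 × 349.9/332 ≈ 255 Hz.
Equivalently f₂ = f₀ · (v + v_e)/(v − v_e).

255 Hz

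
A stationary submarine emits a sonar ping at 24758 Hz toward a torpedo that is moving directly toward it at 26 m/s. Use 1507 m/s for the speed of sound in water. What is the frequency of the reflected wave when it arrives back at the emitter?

At the torpedo (a moving observer), f₁ = f₀ · (v + u)/v = 24758 × 1533/1507 ≈ 25185 Hz.
The reflection then acts as a moving source: f₂ = f₁ · v/(v − u) ≈ 25627 Hz.

25627 Hz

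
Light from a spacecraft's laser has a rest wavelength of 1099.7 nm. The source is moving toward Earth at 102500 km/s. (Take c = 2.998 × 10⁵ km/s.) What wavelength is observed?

770.1 nm

β = v/c = 102500/299800 = 0.3419.
Relativistic Doppler for wavelength: λ' = λ₀ · √((1 − β)/(1 + β)).
λ' = 1099.7 × √(0.6581/1.3419) = 1099.7 × 0.70031 ≈ 770.1 nm.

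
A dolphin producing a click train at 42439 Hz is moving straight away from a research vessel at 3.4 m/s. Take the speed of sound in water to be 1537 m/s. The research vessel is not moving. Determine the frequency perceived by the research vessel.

Moving source, stationary observer: f' = f · v/(v + v_s) since the source is receding.
f' = 42439 × 1537/(1537 + 3.4) = 42439 × 1537/1540 ≈ 42345 Hz.

42345 Hz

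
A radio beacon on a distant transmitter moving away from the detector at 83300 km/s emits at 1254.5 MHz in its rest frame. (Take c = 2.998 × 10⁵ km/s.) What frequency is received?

β = v/c = 83300/299800 = 0.2779.
Relativistic Doppler for frequency: f' = f₀ · √((1 − β)/(1 + β)).
f' = 1254.5 × √(0.7221/1.2779) = 1254.5 × 0.75175 ≈ 943.1 MHz.

943.1 MHz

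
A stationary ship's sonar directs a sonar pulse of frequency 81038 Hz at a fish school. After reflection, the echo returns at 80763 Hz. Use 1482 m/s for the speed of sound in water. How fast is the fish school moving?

Double Doppler shift off a moving reflector: f₂ = f₀ · (v + u)/(v − u) (u > 0 toward emitter).
Rearranging, u = v · (f₂ − f₀)/(f₂ + f₀) = 1482 × -275/161801 ≈ -2.52 m/s.
So the fish school is moving at 2.52 m/s away from the emitter.

2.52 m/s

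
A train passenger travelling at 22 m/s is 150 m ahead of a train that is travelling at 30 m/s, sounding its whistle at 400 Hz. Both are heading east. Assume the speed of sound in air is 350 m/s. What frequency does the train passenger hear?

410 Hz

The train passenger is ahead, so the train is moving toward it while the train passenger is moving away from the train.
With source approaching and observer receding, f' = f · (v − v_o)/(v − v_s).
f' = 400 × (350 − 22)/(350 − 30) = 400 × 328/320 ≈ 410 Hz.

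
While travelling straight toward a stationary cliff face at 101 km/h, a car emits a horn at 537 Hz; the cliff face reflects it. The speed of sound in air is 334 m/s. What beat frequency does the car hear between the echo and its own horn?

101 km/h = 28.06 m/s.
The cliff face receives the sound from a moving source: f₁ = f₀ · v/(v − v_e) = 537 × 334/305.94 ≈ 586.2 Hz.
On the return leg the car is a moving observer: f₂ = f₁ · (v + v_e)/v = 586.2 × 362.06/334 ≈ 635.5 Hz.
Beat against the emitted tone: |f₂ − f₀| = 2v_e·f₀/(v − v_e) = 2 × 28.06 × 537/305.94 ≈ 98 Hz.

98 Hz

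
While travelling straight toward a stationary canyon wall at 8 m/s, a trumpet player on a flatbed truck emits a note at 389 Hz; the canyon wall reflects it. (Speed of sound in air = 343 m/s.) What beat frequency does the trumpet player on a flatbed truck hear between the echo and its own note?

The canyon wall receives the sound from a moving source: f₁ = f₀ · v/(v − v_e) = 389 × 343/335 ≈ 398.29 Hz.
On the return leg the trumpet player on a flatbed truck is a moving observer: f₂ = f₁ · (v + v_e)/v = 398.29 × 351/343 ≈ 407.58 Hz.
Equivalently f₂ = f₀ · (v + v_e)/(v − v_e).
Beat against the emitted tone: |f₂ − f₀| = 2v_e·f₀/(v − v_e) = 2 × 8 × 389/335 ≈ 18.6 Hz.

18.6 Hz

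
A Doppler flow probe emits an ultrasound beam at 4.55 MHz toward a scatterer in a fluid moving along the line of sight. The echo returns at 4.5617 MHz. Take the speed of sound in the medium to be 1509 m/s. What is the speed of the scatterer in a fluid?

Double Doppler shift off a moving reflector: f₂ = f₀ · (v + u)/(v − u) (u > 0 toward emitter).
Rearranging, u = v · (f₂ − f₀)/(f₂ + f₀) = 1509 × 0.0117/9.1117 ≈ 1.94 m/s.
So the scatterer in a fluid is moving at 1.94 m/s toward the emitter.

1.94 m/s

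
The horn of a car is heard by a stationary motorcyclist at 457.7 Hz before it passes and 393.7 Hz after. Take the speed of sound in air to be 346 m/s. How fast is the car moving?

f₁/f₂ = (v + v_s)/(v − v_s), so v_s = v · (f₁ − f₂)/(f₁ + f₂).
v_s = 346 × (457.7 − 393.7)/(457.7 + 393.7) = 346 × 64.0/851.4 ≈ 26 m/s.

26 m/s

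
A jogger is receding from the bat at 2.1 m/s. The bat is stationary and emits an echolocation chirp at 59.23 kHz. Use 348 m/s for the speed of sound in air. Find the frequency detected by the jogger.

58.9 kHz

Only the observer moves, away from the source, so f' = f · (v − v_o)/v.
f' = 59.23 × (348 − 2.1)/348 = 59.23 × 345.9/348 ≈ 58.9 kHz.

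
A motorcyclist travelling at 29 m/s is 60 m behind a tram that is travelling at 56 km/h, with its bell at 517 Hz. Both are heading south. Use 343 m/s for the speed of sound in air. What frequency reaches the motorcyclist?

536 Hz

56 km/h = 15.56 m/s.
The motorcyclist is behind, so the tram is moving away from it while the motorcyclist is moving toward the tram.
General Doppler shift: f' = f · (v + v_o)/(v + v_s).
f' = 517 × (343 + 29)/(343 + 15.56) = 517 × 372/358.56 ≈ 536 Hz.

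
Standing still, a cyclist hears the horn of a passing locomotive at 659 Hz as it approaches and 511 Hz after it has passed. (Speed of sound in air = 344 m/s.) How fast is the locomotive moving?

44 m/s

f₁/f₂ = (v + v_s)/(v − v_s), so v_s = v · (f₁ − f₂)/(f₁ + f₂).
v_s = 344 × (659 − 511)/(659 + 511) = 344 × 148/1170 ≈ 44 m/s.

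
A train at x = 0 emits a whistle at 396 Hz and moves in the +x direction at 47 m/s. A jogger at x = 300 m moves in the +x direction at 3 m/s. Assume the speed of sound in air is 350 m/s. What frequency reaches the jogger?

454 Hz

The observer lies on the +x side, so the source is heading toward the observer and the observer is heading away from the source.
Both move, so f' = f · (v − v_o)/(v − v_s).
f' = 396 × (350 − 3)/(350 − 47) = 396 × 347/303 ≈ 454 Hz.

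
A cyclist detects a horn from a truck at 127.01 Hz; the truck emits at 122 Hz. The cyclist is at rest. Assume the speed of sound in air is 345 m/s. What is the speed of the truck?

f' > f, so the truck is approaching.
f' = f · v/(v − v_s) ⇒ v_s = v · |1 − f/f'|.
v_s = 345 × |1 − 122/127.01| = 345 × 0.03945 ≈ 13.6 m/s.

13.6 m/s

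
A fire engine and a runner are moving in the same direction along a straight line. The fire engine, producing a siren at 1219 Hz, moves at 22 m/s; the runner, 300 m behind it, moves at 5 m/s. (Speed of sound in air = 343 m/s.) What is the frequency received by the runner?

The runner is behind, so the fire engine is moving away from it while the runner is moving toward the fire engine.
Both move, so f' = f · (v + v_o)/(v + v_s).
f' = 1219 × (343 + 5)/(343 + 22) = 1219 × 348/365 ≈ 1162 Hz.

1162 Hz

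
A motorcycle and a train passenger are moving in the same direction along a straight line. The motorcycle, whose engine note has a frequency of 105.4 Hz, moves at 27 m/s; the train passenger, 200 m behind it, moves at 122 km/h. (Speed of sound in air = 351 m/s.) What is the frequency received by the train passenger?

107 Hz

122 km/h = 33.89 m/s.
The train passenger is behind, so the motorcycle is moving away from it while the train passenger is moving toward the motorcycle.
General Doppler shift: f' = f · (v + v_o)/(v + v_s).
f' = 105.4 × (351 + 33.89)/(351 + 27) = 105.4 × 384.89/378 ≈ 107 Hz.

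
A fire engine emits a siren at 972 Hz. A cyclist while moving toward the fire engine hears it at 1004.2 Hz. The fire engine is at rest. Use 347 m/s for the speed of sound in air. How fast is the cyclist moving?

11.5 m/s

f' = f · (v + v_o)/v ⇒ v_o = v · |f'/f − 1|.
v_o = 347 × |1004.2/972 − 1| = 347 × 0.03313 ≈ 11.5 m/s.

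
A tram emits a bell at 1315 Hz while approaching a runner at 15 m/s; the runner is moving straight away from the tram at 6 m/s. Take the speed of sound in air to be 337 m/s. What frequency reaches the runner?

1352 Hz

Both move, so f' = f · (v − v_o)/(v − v_s).
f' = 1315 × (337 − 6)/(337 − 15) = 1315 × 331/322 ≈ 1352 Hz.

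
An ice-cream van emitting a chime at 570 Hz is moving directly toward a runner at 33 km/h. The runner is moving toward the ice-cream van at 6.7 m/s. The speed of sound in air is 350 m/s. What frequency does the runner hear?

597 Hz

33 km/h = 9.167 m/s.
With source approaching and observer approaching, f' = f · (v + v_o)/(v − v_s).
f' = 570 × (350 + 6.7)/(350 − 9.167) = 570 × 356.7/340.83 ≈ 597 Hz.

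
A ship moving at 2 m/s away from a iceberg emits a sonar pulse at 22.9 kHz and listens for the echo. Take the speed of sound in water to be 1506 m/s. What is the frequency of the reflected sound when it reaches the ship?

22.8 kHz

The iceberg receives the sound from a moving source: f₁ = f₀ · v/(v + v_e) = 22.9 × 1506/1508 ≈ 22.9 kHz.
On the return leg the ship is a moving observer: f₂ = f₁ · (v − v_e)/v = 22.9 × 1504/1506 ≈ 22.8 kHz.
Equivalently f₂ = f₀ · (v − v_e)/(v + v_e).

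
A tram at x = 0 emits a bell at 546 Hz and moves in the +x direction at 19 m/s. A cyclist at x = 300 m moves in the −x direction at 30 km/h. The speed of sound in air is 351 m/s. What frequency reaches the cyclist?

30 km/h = 8.333 m/s.
The observer lies on the +x side, so the source is heading toward the observer and the observer is heading toward the source.
Both move, so f' = f · (v + v_o)/(v − v_s).
f' = 546 × (351 + 8.333)/(351 − 19) = 546 × 359.33/332 ≈ 591 Hz.

591 Hz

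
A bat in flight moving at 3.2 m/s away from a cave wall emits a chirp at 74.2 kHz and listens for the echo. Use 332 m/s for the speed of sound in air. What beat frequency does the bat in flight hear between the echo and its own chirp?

The cave wall receives the sound from a moving source: f₁ = f₀ · v/(v + v_e) = 74.2 × 332/335.2 ≈ 73.492 kHz.
On the return leg the bat in flight is a moving observer: f₂ = f₁ · (v − v_e)/v = 73.492 × 328.8/332 ≈ 72.783 kHz.
Equivalently f₂ = f₀ · (v − v_e)/(v + v_e).
Beat against the emitted tone (with f₀ = 74200 Hz): |f₂ − f₀| = 2v_e·f₀/(v + v_e) = 2 × 3.2 × 74200/335.2 ≈ 1417 Hz.

1417 Hz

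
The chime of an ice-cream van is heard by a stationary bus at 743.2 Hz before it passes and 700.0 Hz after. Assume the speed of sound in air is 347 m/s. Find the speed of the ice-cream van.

10.4 m/s

f₁/f₂ = (v + v_s)/(v − v_s), so v_s = v · (f₁ − f₂)/(f₁ + f₂).
v_s = 347 × (743.2 − 700.0)/(743.2 + 700.0) = 347 × 43.2/1443.2 ≈ 10.4 m/s.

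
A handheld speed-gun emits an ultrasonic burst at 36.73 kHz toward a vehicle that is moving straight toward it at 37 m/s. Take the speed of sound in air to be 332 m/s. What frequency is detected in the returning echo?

At the vehicle (a moving observer), f₁ = f₀ · (v + u)/v = 36.73 × 369/332 ≈ 40.8 kHz.
On reflection it acts as a source moving toward the stationary detector: f₂ = f₁ · v/(v − u) = 40.8 × 332/295 ≈ 45.9 kHz.

45.9 kHz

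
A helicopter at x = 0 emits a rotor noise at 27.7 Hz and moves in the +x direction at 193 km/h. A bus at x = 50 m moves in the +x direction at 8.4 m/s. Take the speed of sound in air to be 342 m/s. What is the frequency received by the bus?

32.0 Hz

193 km/h = 53.61 m/s.
The observer lies on the +x side, so the source is heading toward the observer and the observer is heading away from the source.
With source approaching and observer receding, f' = f · (v − v_o)/(v − v_s).
f' = 27.7 × (342 − 8.4)/(342 − 53.61) = 27.7 × 333.6/288.39 ≈ 32.0 Hz.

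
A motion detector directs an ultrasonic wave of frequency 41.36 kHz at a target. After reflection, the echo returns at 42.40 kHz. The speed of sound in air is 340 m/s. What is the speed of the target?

4.2 m/s

Double Doppler shift off a moving reflector: f₂ = f₀ · (v + u)/(v − u) (u > 0 toward emitter).
Rearranging, u = v · (f₂ − f₀)/(f₂ + f₀) = 340 × 1.04/83.76 ≈ 4.2 m/s.
So the target is moving at 4.2 m/s toward the emitter.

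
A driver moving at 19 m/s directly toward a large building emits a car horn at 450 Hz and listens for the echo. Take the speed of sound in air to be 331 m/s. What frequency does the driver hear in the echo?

The large building receives the sound from a moving source: f₁ = f₀ · v/(v − v_e) = 450 × 331/312 ≈ 477 Hz.
On the return leg the driver is a moving observer: f₂ = f₁ · (v + v_e)/v = 477 × 350/331 ≈ 505 Hz.

505 Hz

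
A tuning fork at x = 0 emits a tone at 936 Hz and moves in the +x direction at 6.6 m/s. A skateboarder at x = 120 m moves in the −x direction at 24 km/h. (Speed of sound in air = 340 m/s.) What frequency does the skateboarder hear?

973 Hz

24 km/h = 6.667 m/s.
The observer lies on the +x side, so the source is heading toward the observer and the observer is heading toward the source.
Both move, so f' = f · (v + v_o)/(v − v_s).
f' = 936 × (340 + 6.667)/(340 − 6.6) = 936 × 346.67/333.4 ≈ 973 Hz.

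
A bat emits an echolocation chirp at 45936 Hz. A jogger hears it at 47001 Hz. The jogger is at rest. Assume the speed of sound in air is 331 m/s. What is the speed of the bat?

7.5 m/s

f' > f, so the bat is approaching.
f' = f · v/(v − v_s) ⇒ v_s = v · |1 − f/f'|.
v_s = 331 × |1 − 45936/47001| = 331 × 0.02266 ≈ 7.5 m/s.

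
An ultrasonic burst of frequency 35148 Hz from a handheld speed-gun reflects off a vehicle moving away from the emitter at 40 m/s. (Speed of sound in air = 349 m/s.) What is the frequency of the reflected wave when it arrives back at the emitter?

27920 Hz

At the vehicle (a moving observer), f₁ = f₀ · (v − u)/v = 35148 × 309/349 ≈ 31120 Hz.
On reflection it acts as a source moving away from the stationary detector: f₂ = f₁ · v/(v + u) = 31120 × 349/389 ≈ 27920 Hz.
Equivalently f₂ = f₀ · (v − u)/(v + u).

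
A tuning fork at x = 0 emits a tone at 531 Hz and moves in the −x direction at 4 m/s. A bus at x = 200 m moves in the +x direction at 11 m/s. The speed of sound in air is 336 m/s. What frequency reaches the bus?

The observer lies on the +x side, so the source is heading away from the observer and the observer is heading away from the source.
General Doppler shift: f' = f · (v − v_o)/(v + v_s).
f' = 531 × (336 − 11)/(336 + 4) = 531 × 325/340 ≈ 508 Hz.

508 Hz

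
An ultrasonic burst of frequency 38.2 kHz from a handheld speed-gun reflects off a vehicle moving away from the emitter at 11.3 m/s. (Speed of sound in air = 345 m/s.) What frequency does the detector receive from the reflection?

The vehicle first receives the wave as a moving observer: f₁ = f₀ · (v − u)/v = 38.2 × (345 − 11.3)/345 ≈ 36.9 kHz.
The reflection then acts as a moving source: f₂ = f₁ · v/(v + u) ≈ 35.8 kHz.

35.8 kHz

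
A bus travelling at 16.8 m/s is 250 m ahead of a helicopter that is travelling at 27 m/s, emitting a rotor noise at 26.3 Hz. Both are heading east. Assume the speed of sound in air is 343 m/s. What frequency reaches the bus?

27.1 Hz

The bus is ahead, so the helicopter is moving toward it while the bus is moving away from the helicopter.
General Doppler shift: f' = f · (v − v_o)/(v − v_s).
f' = 26.3 × (343 − 16.8)/(343 − 27) = 26.3 × 326.2/316 ≈ 27.1 Hz.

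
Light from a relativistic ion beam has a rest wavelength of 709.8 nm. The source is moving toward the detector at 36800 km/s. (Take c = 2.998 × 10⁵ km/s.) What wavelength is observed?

627.4 nm

β = v/c = 36800/299800 = 0.1227.
Relativistic Doppler for wavelength: λ' = λ₀ · √((1 − β)/(1 + β)).
λ' = 709.8 × √(0.8773/1.1227) = 709.8 × 0.88394 ≈ 627.4 nm.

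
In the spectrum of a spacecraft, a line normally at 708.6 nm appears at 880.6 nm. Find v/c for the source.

λ'/λ₀ = 1.2427 > 1 (redshift), so the source is receding.
λ'/λ₀ = √((1 + β)/(1 − β)) for a receding source ⇒ β = (r² − 1)/(r² + 1) with r = λ'/λ₀.
β = (1.5444 − 1)/(1.5444 + 1) ≈ 0.214.

0.214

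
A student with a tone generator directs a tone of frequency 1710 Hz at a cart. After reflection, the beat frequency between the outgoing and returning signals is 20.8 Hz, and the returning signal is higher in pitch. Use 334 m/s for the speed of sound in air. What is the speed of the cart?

2.02 m/s

Double Doppler shift off a moving reflector: f₂ = f₀ · (v + u)/(v − u) (u > 0 toward emitter).
Returning signal is higher, so f₂ = f₀ + Δf = 1710 + 20.8 = 1730.8 Hz.
Rearranging, u = v · (f₂ − f₀)/(f₂ + f₀) = 334 × 20.8/3440.8 ≈ 2.02 m/s.
So the cart is moving at 2.02 m/s toward the emitter.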